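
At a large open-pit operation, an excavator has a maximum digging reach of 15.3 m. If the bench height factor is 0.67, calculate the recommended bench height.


10.251 m

Bench height = reach * factor
= 15.3 * 0.67
= 10.251 m


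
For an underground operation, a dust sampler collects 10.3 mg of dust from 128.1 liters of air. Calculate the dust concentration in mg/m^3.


Convert liters to m^3: 1 m^3 = 1000 L
Concentration = mass / volume * 1000
= 10.3 / 128.1 * 1000
= 0.08040593286 * 1000
= 80.4059 mg/m^3

80.4059 mg/m^3


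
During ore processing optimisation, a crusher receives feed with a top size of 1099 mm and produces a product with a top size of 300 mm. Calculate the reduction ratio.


Reduction ratio = feed size / product size
= 1099 / 300
= 3.6633

3.6633


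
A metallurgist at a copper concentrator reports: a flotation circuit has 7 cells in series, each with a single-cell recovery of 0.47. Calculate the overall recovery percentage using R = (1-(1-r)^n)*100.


98.8253%

Complement of single-cell recovery:
1 - r = 1 - 0.47 = 0.53
Raise to power n:
(1 - r)^7 = 0.53^7 = 0.0117471114
Overall recovery:
R = (1 - 0.0117471114) * 100
= 98.8253%


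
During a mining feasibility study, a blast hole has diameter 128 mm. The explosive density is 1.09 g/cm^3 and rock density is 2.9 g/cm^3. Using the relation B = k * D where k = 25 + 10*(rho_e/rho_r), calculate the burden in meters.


First, compute k:
rho_e / rho_r = 1.09 / 2.9 = 0.375862069
k = 25 + 10 * 0.375862069 = 28.75862069
Then, compute burden:
B = k * D / 1000 = 28.75862069 * 128 / 1000
= 3681.103448 / 1000
= 3.6811 m

3.6811 m


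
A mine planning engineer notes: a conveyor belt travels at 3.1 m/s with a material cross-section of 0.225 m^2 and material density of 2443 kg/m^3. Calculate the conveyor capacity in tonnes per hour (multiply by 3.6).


Volumetric flow = speed * area
= 3.1 * 0.225 = 0.6975 m^3/s
Mass flow = volumetric * density
= 0.6975 * 2443 = 1703.9925 kg/s
Convert to t/h: multiply by 3.6
Capacity = 1703.9925 * 3.6
= 6134.373 t/h

6134.373 t/h


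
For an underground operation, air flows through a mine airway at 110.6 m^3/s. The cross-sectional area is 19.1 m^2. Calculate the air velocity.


Velocity = flow rate / cross-sectional area
= 110.6 / 19.1
= 5.7906 m/s

5.7906 m/s


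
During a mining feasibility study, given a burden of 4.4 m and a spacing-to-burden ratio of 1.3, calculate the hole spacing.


5.72 m

Spacing = burden * ratio
= 4.4 * 1.3
= 5.72 m


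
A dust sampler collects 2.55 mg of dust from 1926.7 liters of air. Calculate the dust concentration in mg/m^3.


1.3235 mg/m^3

Convert liters to m^3: 1 m^3 = 1000 L
Concentration = mass / volume * 1000
= 2.55 / 1926.7 * 1000
= 0.001323506514 * 1000
= 1.3235 mg/m^3


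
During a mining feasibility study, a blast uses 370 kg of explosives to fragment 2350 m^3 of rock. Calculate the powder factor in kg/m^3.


Powder factor = explosive mass / rock volume
= 370 / 2350
= 0.1574 kg/m^3

0.1574 kg/m^3


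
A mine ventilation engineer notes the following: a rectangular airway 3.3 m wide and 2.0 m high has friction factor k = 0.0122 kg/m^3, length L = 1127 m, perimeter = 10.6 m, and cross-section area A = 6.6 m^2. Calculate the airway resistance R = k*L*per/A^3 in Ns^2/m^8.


0.5069 Ns^2/m^8

Compute the numerator:
k * L * per = 0.0122 * 1127 * 10.6
= 145.74364
Compute the denominator:
A^3 = 6.6^3 = 287.496
Resistance:
R = 145.74364 / 287.496
= 0.5069 Ns^2/m^8


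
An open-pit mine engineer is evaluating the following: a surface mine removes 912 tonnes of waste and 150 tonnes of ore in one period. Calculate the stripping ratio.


Stripping ratio = waste tonnage / ore tonnage
= 912 / 150
= 6.08

6.08


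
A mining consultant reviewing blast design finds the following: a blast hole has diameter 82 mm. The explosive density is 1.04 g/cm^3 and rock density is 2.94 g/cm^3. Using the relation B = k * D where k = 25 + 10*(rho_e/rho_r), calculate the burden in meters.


First, compute k:
rho_e / rho_r = 1.04 / 2.94 = 0.3537414966
k = 25 + 10 * 0.3537414966 = 28.53741497
Then, compute burden:
B = k * D / 1000 = 28.53741497 * 82 / 1000
= 2340.068027 / 1000
= 2.3401 m

2.3401 m


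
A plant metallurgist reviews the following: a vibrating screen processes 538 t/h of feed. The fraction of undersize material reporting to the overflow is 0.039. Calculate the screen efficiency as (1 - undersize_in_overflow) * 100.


96.1%

Screen efficiency = (1 - fraction of undersize in overflow) * 100
= (1 - 0.039) * 100
= 0.961 * 100
= 96.1%


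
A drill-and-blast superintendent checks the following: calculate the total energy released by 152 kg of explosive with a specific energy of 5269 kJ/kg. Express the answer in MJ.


Energy = mass * specific_energy / 1000
= 152 * 5269 / 1000
= 800888 / 1000
= 800.888 MJ

800.888 MJ


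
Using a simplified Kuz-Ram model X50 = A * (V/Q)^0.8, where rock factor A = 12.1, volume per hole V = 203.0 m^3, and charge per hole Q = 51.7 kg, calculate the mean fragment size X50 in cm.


Compute V/Q:
V/Q = 203.0 / 51.7 = 3.926499033
Raise to the power 0.8:
(V/Q)^0.8 = 3.926499033^0.8 = 2.986787987
Multiply by A:
X50 = 12.1 * 2.986787987
= 36.1401 cm

36.1401 cm


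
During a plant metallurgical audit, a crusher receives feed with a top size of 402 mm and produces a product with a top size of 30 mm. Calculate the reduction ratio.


Reduction ratio = feed size / product size
= 402 / 30
= 13.4

13.4


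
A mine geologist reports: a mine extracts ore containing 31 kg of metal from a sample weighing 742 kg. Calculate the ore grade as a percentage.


4.1779%

Ore grade = (metal mass / ore mass) * 100
= (31 / 742) * 100
= 0.04177897574 * 100
= 4.1779%


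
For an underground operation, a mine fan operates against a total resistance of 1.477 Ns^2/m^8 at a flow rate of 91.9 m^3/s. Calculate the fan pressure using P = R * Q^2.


12474.166 Pa

Compute Q^2:
Q^2 = 91.9^2 = 8445.61
Compute pressure:
P = R * Q^2 = 1.477 * 8445.61
= 12474.166 Pa


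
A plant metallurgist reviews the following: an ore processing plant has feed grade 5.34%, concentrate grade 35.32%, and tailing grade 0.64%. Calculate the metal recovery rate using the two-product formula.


Using the two-product formula:
R = 100 * c * (f - t) / (f * (c - t))
Numerator = 100 * 35.32 * (5.34 - 0.64)
= 100 * 35.32 * 4.7
= 16600.4
Denominator = 5.34 * (35.32 - 0.64)
= 5.34 * 34.68
= 185.1912
R = 16600.4 / 185.1912
= 89.6392%

89.6392%


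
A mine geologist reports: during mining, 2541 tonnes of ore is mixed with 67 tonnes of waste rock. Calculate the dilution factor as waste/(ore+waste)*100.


Total material = ore + waste
= 2541 + 67 = 2608 tonnes
Dilution = waste / total * 100
= 67 / 2608 * 100
= 0.02569018405 * 100
= 2.569%

2.569%


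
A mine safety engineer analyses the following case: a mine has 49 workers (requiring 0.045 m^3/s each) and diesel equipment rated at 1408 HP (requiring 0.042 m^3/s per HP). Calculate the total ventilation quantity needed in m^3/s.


61.341 m^3/s

Airflow for workers:
Q_people = 49 * 0.045 = 2.205 m^3/s
Airflow for diesel equipment:
Q_diesel = 1408 * 0.042 = 59.136 m^3/s
Total ventilation:
Q_total = 2.205 + 59.136
= 61.341 m^3/s


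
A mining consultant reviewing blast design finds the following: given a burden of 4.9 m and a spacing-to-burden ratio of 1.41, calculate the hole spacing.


Spacing = burden * ratio
= 4.9 * 1.41
= 6.909 m

6.909 m


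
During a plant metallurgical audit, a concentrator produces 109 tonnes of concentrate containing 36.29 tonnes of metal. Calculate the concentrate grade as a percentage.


Grade = (metal in concentrate / concentrate mass) * 100
= (36.29 / 109) * 100
= 0.3329357798 * 100
= 33.2936%

33.2936%


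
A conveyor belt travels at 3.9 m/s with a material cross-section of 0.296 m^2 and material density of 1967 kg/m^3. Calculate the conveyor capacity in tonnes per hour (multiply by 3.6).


8174.5373 t/h

Volumetric flow = speed * area
= 3.9 * 0.296 = 1.1544 m^3/s
Mass flow = volumetric * density
= 1.1544 * 1967 = 2270.7048 kg/s
Convert to t/h: multiply by 3.6
Capacity = 2270.7048 * 3.6
= 8174.5373 t/h


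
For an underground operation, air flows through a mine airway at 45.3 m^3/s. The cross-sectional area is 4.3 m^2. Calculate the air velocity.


Velocity = flow rate / cross-sectional area
= 45.3 / 4.3
= 10.5349 m/s

10.5349 m/s


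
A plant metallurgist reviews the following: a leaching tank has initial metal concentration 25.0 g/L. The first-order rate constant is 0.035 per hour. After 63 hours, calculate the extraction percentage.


Compute the exponent:
-k * t = -0.035 * 63 = -2.205
Remaining concentration:
C = 25.0 * exp(-2.205)
= 25.0 * 0.1102505253
= 2.756263133 g/L
Extracted = 25.0 - 2.756263133 = 22.24373687 g/L
Extraction % = 22.24373687 / 25.0 * 100
= 88.9749%

88.9749%


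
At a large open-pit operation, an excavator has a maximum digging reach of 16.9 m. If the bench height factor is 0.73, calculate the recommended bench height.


Bench height = reach * factor
= 16.9 * 0.73
= 12.337 m

12.337 m


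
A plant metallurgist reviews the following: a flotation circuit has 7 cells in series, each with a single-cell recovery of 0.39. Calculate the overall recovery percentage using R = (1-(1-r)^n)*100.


Complement of single-cell recovery:
1 - r = 1 - 0.39 = 0.61
Raise to power n:
(1 - r)^7 = 0.61^7 = 0.03142742836
Overall recovery:
R = (1 - 0.03142742836) * 100
= 96.8573%

96.8573%


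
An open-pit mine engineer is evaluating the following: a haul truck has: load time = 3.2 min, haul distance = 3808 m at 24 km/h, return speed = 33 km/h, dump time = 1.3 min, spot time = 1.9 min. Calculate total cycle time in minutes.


Convert haul speed to m/min: 24 * 1000/60 = 400 m/min
Haul time = 3808 / 400 = 9.52 min
Convert return speed to m/min: 33 * 1000/60 = 550 m/min
Return time = 3808 / 550 = 6.923636364 min
Total cycle time:
= 3.2 + 9.52 + 1.3 + 6.923636364 + 1.9
= 22.8436 min

22.8436 min


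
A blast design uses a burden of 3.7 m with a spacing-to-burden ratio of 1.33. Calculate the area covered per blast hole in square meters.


18.2077 m^2

First, find the spacing:
Spacing = burden * ratio = 3.7 * 1.33
= 4.921 m
Then, calculate the area:
Area = burden * spacing = 3.7 * 4.921
= 18.2077 m^2


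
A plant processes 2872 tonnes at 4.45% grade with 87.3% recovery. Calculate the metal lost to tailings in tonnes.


16.2311 tonnes

Total metal in feed:
= 2872 * 4.45 / 100 = 127.804 tonnes
Metal recovered:
= 127.804 * 87.3 / 100 = 111.572892 tonnes
Metal lost to tailings:
= 127.804 - 111.572892
= 16.2311 tonnes


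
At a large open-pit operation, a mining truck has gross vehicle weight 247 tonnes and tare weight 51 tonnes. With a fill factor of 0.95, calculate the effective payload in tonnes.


186.2 tonnes

Maximum payload = gross - tare
= 247 - 51 = 196 tonnes
Effective payload = max payload * fill factor
= 196 * 0.95
= 186.2 tonnes


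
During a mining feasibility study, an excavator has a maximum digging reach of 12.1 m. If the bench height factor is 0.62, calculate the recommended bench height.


7.502 m

Bench height = reach * factor
= 12.1 * 0.62
= 7.502 m


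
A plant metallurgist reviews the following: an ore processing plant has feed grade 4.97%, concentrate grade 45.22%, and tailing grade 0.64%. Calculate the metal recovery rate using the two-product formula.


Using the two-product formula:
R = 100 * c * (f - t) / (f * (c - t))
Numerator = 100 * 45.22 * (4.97 - 0.64)
= 100 * 45.22 * 4.33
= 19580.26
Denominator = 4.97 * (45.22 - 0.64)
= 4.97 * 44.58
= 221.5626
R = 19580.26 / 221.5626
= 88.3735%

88.3735%


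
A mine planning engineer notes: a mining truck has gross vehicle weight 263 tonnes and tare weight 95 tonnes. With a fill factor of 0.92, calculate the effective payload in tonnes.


154.56 tonnes

Maximum payload = gross - tare
= 263 - 95 = 168 tonnes
Effective payload = max payload * fill factor
= 168 * 0.92
= 154.56 tonnes


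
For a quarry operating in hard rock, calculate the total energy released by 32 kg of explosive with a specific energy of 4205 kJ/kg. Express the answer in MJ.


Energy = mass * specific_energy / 1000
= 32 * 4205 / 1000
= 134560 / 1000
= 134.56 MJ

134.56 MJ


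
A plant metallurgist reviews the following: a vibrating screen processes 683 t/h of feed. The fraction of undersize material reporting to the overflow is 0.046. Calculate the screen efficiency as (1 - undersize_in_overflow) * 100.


95.4%

Screen efficiency = (1 - fraction of undersize in overflow) * 100
= (1 - 0.046) * 100
= 0.954 * 100
= 95.4%


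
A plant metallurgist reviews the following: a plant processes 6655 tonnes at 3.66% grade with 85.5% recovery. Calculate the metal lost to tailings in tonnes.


35.3181 tonnes

Total metal in feed:
= 6655 * 3.66 / 100 = 243.573 tonnes
Metal recovered:
= 243.573 * 85.5 / 100 = 208.254915 tonnes
Metal lost to tailings:
= 243.573 - 208.254915
= 35.3181 tonnes


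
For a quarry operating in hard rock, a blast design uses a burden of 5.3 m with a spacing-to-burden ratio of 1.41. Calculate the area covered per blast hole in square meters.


39.6069 m^2

First, find the spacing:
Spacing = burden * ratio = 5.3 * 1.41
= 7.473 m
Then, calculate the area:
Area = burden * spacing = 5.3 * 7.473
= 39.6069 m^2


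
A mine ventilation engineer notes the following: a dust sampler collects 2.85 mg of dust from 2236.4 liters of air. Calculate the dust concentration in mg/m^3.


1.2744 mg/m^3

Convert liters to m^3: 1 m^3 = 1000 L
Concentration = mass / volume * 1000
= 2.85 / 2236.4 * 1000
= 0.001274369522 * 1000
= 1.2744 mg/m^3


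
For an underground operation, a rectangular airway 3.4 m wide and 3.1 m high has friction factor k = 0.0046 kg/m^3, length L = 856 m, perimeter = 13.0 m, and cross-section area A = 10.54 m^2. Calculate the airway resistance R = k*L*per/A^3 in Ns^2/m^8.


0.0437 Ns^2/m^8

Compute the numerator:
k * L * per = 0.0046 * 856 * 13.0
= 51.1888
Compute the denominator:
A^3 = 10.54^3 = 1170.905464
Resistance:
R = 51.1888 / 1170.905464
= 0.0437 Ns^2/m^8


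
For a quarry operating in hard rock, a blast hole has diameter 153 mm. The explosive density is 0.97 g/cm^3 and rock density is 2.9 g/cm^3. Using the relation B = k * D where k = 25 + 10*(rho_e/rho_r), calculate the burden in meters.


First, compute k:
rho_e / rho_r = 0.97 / 2.9 = 0.3344827586
k = 25 + 10 * 0.3344827586 = 28.34482759
Then, compute burden:
B = k * D / 1000 = 28.34482759 * 153 / 1000
= 4336.758621 / 1000
= 4.3368 m

4.3368 m


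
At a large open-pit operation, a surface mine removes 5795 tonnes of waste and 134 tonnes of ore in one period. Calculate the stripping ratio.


Stripping ratio = waste tonnage / ore tonnage
= 5795 / 134
= 43.2463

43.2463


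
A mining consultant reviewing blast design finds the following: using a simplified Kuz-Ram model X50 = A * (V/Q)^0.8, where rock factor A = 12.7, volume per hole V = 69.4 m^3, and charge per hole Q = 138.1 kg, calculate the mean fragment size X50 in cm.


7.3238 cm

Compute V/Q:
V/Q = 69.4 / 138.1 = 0.5025343954
Raise to the power 0.8:
(V/Q)^0.8 = 0.5025343954^0.8 = 0.576677004
Multiply by A:
X50 = 12.7 * 0.576677004
= 7.3238 cm


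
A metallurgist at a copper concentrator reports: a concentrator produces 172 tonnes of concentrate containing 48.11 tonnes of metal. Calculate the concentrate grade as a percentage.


Grade = (metal in concentrate / concentrate mass) * 100
= (48.11 / 172) * 100
= 0.2797093023 * 100
= 27.9709%

27.9709%


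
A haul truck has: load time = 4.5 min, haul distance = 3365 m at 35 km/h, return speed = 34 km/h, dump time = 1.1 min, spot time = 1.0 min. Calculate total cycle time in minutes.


Convert haul speed to m/min: 35 * 1000/60 = 583.3333333 m/min
Haul time = 3365 / 583.3333333 = 5.768571429 min
Convert return speed to m/min: 34 * 1000/60 = 566.6666667 m/min
Return time = 3365 / 566.6666667 = 5.938235294 min
Total cycle time:
= 4.5 + 5.768571429 + 1.1 + 5.938235294 + 1.0
= 18.3068 min

18.3068 min


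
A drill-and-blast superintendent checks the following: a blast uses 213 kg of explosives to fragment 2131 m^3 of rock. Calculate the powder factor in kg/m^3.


Powder factor = explosive mass / rock volume
= 213 / 2131
= 0.1 kg/m^3

0.1 kg/m^3


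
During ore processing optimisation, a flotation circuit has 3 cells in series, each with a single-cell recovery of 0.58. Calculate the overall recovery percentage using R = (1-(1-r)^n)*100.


92.5912%

Complement of single-cell recovery:
1 - r = 1 - 0.58 = 0.42
Raise to power n:
(1 - r)^3 = 0.42^3 = 0.074088
Overall recovery:
R = (1 - 0.074088) * 100
= 92.5912%


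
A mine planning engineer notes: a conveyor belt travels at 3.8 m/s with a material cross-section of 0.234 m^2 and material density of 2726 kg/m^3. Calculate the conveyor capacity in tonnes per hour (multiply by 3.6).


Volumetric flow = speed * area
= 3.8 * 0.234 = 0.8892 m^3/s
Mass flow = volumetric * density
= 0.8892 * 2726 = 2423.9592 kg/s
Convert to t/h: multiply by 3.6
Capacity = 2423.9592 * 3.6
= 8726.2531 t/h

8726.2531 t/h


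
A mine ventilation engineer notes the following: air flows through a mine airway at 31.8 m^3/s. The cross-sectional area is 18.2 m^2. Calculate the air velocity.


Velocity = flow rate / cross-sectional area
= 31.8 / 18.2
= 1.7473 m/s

1.7473 m/s


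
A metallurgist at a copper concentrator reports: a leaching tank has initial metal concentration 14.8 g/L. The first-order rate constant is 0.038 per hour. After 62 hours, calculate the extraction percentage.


Compute the exponent:
-k * t = -0.038 * 62 = -2.356
Remaining concentration:
C = 14.8 * exp(-2.356)
= 14.8 * 0.09479866046
= 1.403020175 g/L
Extracted = 14.8 - 1.403020175 = 13.39697983 g/L
Extraction % = 13.39697983 / 14.8 * 100
= 90.5201%

90.5201%


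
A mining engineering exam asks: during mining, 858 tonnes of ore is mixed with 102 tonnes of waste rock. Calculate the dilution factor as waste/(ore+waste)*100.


10.625%

Total material = ore + waste
= 858 + 102 = 960 tonnes
Dilution = waste / total * 100
= 102 / 960 * 100
= 0.10625 * 100
= 10.625%


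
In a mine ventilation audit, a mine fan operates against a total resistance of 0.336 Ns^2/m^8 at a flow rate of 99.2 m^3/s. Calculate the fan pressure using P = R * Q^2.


Compute Q^2:
Q^2 = 99.2^2 = 9840.64
Compute pressure:
P = R * Q^2 = 0.336 * 9840.64
= 3306.455 Pa

3306.455 Pa


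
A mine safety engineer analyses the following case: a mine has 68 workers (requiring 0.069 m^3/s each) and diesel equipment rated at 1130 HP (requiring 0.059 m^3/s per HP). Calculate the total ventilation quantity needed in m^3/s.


Airflow for workers:
Q_people = 68 * 0.069 = 4.692 m^3/s
Airflow for diesel equipment:
Q_diesel = 1130 * 0.059 = 66.67 m^3/s
Total ventilation:
Q_total = 4.692 + 66.67
= 71.362 m^3/s

71.362 m^3/s


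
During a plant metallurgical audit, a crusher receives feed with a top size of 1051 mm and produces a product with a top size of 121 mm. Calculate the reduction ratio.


Reduction ratio = feed size / product size
= 1051 / 121
= 8.686

8.686


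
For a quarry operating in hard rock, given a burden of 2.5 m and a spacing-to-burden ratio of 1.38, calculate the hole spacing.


Spacing = burden * ratio
= 2.5 * 1.38
= 3.45 m

3.45 m


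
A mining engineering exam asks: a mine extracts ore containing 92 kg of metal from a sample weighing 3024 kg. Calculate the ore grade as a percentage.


Ore grade = (metal mass / ore mass) * 100
= (92 / 3024) * 100
= 0.03042328042 * 100
= 3.0423%

3.0423%


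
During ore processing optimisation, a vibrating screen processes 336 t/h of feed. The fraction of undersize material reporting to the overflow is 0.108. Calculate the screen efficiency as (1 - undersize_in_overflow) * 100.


89.2%

Screen efficiency = (1 - fraction of undersize in overflow) * 100
= (1 - 0.108) * 100
= 0.892 * 100
= 89.2%


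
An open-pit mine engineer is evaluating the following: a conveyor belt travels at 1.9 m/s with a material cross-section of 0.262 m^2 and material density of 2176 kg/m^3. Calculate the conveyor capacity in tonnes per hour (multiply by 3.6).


3899.5661 t/h

Volumetric flow = speed * area
= 1.9 * 0.262 = 0.4978 m^3/s
Mass flow = volumetric * density
= 0.4978 * 2176 = 1083.2128 kg/s
Convert to t/h: multiply by 3.6
Capacity = 1083.2128 * 3.6
= 3899.5661 t/h


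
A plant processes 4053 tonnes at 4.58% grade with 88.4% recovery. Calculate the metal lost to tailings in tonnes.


Total metal in feed:
= 4053 * 4.58 / 100 = 185.6274 tonnes
Metal recovered:
= 185.6274 * 88.4 / 100 = 164.0946216 tonnes
Metal lost to tailings:
= 185.6274 - 164.0946216
= 21.5328 tonnes

21.5328 tonnes


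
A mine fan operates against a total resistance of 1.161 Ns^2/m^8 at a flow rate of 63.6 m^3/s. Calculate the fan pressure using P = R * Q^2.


4696.1986 Pa

Compute Q^2:
Q^2 = 63.6^2 = 4044.96
Compute pressure:
P = R * Q^2 = 1.161 * 4044.96
= 4696.1986 Pa


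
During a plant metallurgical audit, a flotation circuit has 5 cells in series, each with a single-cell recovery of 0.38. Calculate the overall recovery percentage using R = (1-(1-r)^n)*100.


Complement of single-cell recovery:
1 - r = 1 - 0.38 = 0.62
Raise to power n:
(1 - r)^5 = 0.62^5 = 0.0916132832
Overall recovery:
R = (1 - 0.0916132832) * 100
= 90.8387%

90.8387%


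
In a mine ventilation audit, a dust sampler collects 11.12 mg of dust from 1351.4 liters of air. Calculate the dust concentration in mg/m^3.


8.2285 mg/m^3

Convert liters to m^3: 1 m^3 = 1000 L
Concentration = mass / volume * 1000
= 11.12 / 1351.4 * 1000
= 0.008228503774 * 1000
= 8.2285 mg/m^3


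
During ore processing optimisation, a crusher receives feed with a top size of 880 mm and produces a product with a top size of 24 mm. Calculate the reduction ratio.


36.6667

Reduction ratio = feed size / product size
= 880 / 24
= 36.6667


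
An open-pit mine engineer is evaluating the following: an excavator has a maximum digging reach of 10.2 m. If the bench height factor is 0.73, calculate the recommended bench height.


7.446 m

Bench height = reach * factor
= 10.2 * 0.73
= 7.446 m


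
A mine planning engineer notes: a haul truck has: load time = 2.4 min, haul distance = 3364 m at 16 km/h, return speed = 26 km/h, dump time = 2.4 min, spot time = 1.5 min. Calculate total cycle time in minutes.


Convert haul speed to m/min: 16 * 1000/60 = 266.6666667 m/min
Haul time = 3364 / 266.6666667 = 12.615 min
Convert return speed to m/min: 26 * 1000/60 = 433.3333333 m/min
Return time = 3364 / 433.3333333 = 7.763076923 min
Total cycle time:
= 2.4 + 12.615 + 2.4 + 7.763076923 + 1.5
= 26.6781 min

26.6781 min


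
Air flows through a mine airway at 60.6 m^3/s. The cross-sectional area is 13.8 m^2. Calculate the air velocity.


Velocity = flow rate / cross-sectional area
= 60.6 / 13.8
= 4.3913 m/s

4.3913 m/s


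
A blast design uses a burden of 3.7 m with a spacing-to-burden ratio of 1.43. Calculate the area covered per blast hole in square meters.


First, find the spacing:
Spacing = burden * ratio = 3.7 * 1.43
= 5.291 m
Then, calculate the area:
Area = burden * spacing = 3.7 * 5.291
= 19.5767 m^2

19.5767 m^2


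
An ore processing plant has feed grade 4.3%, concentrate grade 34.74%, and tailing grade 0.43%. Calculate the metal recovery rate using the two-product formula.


91.128%

Using the two-product formula:
R = 100 * c * (f - t) / (f * (c - t))
Numerator = 100 * 34.74 * (4.3 - 0.43)
= 100 * 34.74 * 3.87
= 13444.38
Denominator = 4.3 * (34.74 - 0.43)
= 4.3 * 34.31
= 147.533
R = 13444.38 / 147.533
= 91.128%


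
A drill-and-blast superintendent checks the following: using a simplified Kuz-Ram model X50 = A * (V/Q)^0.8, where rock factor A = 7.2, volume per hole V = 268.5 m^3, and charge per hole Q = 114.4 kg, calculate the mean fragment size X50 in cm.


Compute V/Q:
V/Q = 268.5 / 114.4 = 2.347027972
Raise to the power 0.8:
(V/Q)^0.8 = 2.347027972^0.8 = 1.978857916
Multiply by A:
X50 = 7.2 * 1.978857916
= 14.2478 cm

14.2478 cm


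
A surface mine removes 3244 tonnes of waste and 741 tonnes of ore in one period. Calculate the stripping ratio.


Stripping ratio = waste tonnage / ore tonnage
= 3244 / 741
= 4.3779

4.3779


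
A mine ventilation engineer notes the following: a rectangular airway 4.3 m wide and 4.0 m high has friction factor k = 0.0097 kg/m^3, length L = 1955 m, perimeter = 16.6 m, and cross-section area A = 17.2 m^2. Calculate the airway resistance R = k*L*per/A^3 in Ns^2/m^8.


Compute the numerator:
k * L * per = 0.0097 * 1955 * 16.6
= 314.7941
Compute the denominator:
A^3 = 17.2^3 = 5088.448
Resistance:
R = 314.7941 / 5088.448
= 0.0619 Ns^2/m^8

0.0619 Ns^2/m^8


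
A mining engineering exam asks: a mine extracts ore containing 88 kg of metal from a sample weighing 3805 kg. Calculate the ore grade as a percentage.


Ore grade = (metal mass / ore mass) * 100
= (88 / 3805) * 100
= 0.02312746386 * 100
= 2.3127%

2.3127%


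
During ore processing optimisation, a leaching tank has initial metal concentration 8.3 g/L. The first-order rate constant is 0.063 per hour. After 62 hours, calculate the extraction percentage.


Compute the exponent:
-k * t = -0.063 * 62 = -3.906
Remaining concentration:
C = 8.3 * exp(-3.906)
= 8.3 * 0.0201208236
= 0.1670028359 g/L
Extracted = 8.3 - 0.1670028359 = 8.132997164 g/L
Extraction % = 8.132997164 / 8.3 * 100
= 97.9879%

97.9879%


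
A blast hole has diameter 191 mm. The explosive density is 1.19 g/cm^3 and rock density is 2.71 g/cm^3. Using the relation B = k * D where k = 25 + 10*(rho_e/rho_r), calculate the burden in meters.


5.6137 m

First, compute k:
rho_e / rho_r = 1.19 / 2.71 = 0.4391143911
k = 25 + 10 * 0.4391143911 = 29.39114391
Then, compute burden:
B = k * D / 1000 = 29.39114391 * 191 / 1000
= 5613.708487 / 1000
= 5.6137 m


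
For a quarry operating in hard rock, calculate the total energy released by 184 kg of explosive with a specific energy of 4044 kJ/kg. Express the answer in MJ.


744.096 MJ

Energy = mass * specific_energy / 1000
= 184 * 4044 / 1000
= 744096 / 1000
= 744.096 MJ


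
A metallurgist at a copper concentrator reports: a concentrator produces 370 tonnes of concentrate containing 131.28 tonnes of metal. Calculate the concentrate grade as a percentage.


35.4811%

Grade = (metal in concentrate / concentrate mass) * 100
= (131.28 / 370) * 100
= 0.3548108108 * 100
= 35.4811%


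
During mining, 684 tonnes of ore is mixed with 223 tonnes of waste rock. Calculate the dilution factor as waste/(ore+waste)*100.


Total material = ore + waste
= 684 + 223 = 907 tonnes
Dilution = waste / total * 100
= 223 / 907 * 100
= 0.2458654906 * 100
= 24.5865%

24.5865%


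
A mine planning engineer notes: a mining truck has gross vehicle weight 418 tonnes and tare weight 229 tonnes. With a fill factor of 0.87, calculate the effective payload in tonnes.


Maximum payload = gross - tare
= 418 - 229 = 189 tonnes
Effective payload = max payload * fill factor
= 189 * 0.87
= 164.43 tonnes

164.43 tonnes


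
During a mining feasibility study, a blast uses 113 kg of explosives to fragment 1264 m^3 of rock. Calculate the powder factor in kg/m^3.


0.0894 kg/m^3

Powder factor = explosive mass / rock volume
= 113 / 1264
= 0.0894 kg/m^3


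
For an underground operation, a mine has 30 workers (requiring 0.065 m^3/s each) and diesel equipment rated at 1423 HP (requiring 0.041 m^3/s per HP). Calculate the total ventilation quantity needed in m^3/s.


Airflow for workers:
Q_people = 30 * 0.065 = 1.95 m^3/s
Airflow for diesel equipment:
Q_diesel = 1423 * 0.041 = 58.343 m^3/s
Total ventilation:
Q_total = 1.95 + 58.343
= 60.293 m^3/s

60.293 m^3/s


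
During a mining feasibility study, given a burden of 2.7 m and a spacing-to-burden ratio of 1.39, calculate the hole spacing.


3.753 m

Spacing = burden * ratio
= 2.7 * 1.39
= 3.753 m


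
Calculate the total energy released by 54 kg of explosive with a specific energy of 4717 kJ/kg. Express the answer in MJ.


254.718 MJ

Energy = mass * specific_energy / 1000
= 54 * 4717 / 1000
= 254718 / 1000
= 254.718 MJ


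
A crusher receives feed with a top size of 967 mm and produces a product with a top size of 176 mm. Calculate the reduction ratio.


Reduction ratio = feed size / product size
= 967 / 176
= 5.4943

5.4943


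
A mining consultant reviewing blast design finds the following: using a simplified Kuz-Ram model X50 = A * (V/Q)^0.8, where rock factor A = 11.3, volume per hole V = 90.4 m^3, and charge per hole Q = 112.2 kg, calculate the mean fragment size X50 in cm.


9.5065 cm

Compute V/Q:
V/Q = 90.4 / 112.2 = 0.8057040998
Raise to the power 0.8:
(V/Q)^0.8 = 0.8057040998^0.8 = 0.8412797955
Multiply by A:
X50 = 11.3 * 0.8412797955
= 9.5065 cm


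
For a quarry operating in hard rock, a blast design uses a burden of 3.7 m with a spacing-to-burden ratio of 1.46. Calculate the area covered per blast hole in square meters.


First, find the spacing:
Spacing = burden * ratio = 3.7 * 1.46
= 5.402 m
Then, calculate the area:
Area = burden * spacing = 3.7 * 5.402
= 19.9874 m^2

19.9874 m^2


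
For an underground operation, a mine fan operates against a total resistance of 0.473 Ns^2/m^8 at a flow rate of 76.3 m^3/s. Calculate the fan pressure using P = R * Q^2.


Compute Q^2:
Q^2 = 76.3^2 = 5821.69
Compute pressure:
P = R * Q^2 = 0.473 * 5821.69
= 2753.6594 Pa

2753.6594 Pa


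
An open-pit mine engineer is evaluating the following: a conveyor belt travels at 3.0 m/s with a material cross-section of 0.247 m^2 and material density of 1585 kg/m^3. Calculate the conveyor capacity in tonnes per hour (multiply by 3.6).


4228.146 t/h

Volumetric flow = speed * area
= 3.0 * 0.247 = 0.741 m^3/s
Mass flow = volumetric * density
= 0.741 * 1585 = 1174.485 kg/s
Convert to t/h: multiply by 3.6
Capacity = 1174.485 * 3.6
= 4228.146 t/h


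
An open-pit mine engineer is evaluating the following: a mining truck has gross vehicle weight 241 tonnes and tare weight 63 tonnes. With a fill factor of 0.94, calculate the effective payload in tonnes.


Maximum payload = gross - tare
= 241 - 63 = 178 tonnes
Effective payload = max payload * fill factor
= 178 * 0.94
= 167.32 tonnes

167.32 tonnes


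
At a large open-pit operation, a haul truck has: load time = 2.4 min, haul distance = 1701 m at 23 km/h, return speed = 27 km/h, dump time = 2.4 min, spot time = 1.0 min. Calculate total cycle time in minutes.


Convert haul speed to m/min: 23 * 1000/60 = 383.3333333 m/min
Haul time = 1701 / 383.3333333 = 4.437391304 min
Convert return speed to m/min: 27 * 1000/60 = 450 m/min
Return time = 1701 / 450 = 3.78 min
Total cycle time:
= 2.4 + 4.437391304 + 2.4 + 3.78 + 1.0
= 14.0174 min

14.0174 min


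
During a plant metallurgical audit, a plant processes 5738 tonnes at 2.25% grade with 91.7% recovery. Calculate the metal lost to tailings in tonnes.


10.7157 tonnes

Total metal in feed:
= 5738 * 2.25 / 100 = 129.105 tonnes
Metal recovered:
= 129.105 * 91.7 / 100 = 118.389285 tonnes
Metal lost to tailings:
= 129.105 - 118.389285
= 10.7157 tonnes


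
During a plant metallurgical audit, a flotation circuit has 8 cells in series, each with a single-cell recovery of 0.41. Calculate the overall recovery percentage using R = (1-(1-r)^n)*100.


98.5317%

Complement of single-cell recovery:
1 - r = 1 - 0.41 = 0.59
Raise to power n:
(1 - r)^8 = 0.59^8 = 0.01468304376
Overall recovery:
R = (1 - 0.01468304376) * 100
= 98.5317%


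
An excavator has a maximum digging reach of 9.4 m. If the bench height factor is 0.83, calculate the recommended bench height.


7.802 m

Bench height = reach * factor
= 9.4 * 0.83
= 7.802 m


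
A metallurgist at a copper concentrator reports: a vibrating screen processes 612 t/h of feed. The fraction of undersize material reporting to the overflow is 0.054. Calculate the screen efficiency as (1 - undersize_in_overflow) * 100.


94.6%

Screen efficiency = (1 - fraction of undersize in overflow) * 100
= (1 - 0.054) * 100
= 0.946 * 100
= 94.6%


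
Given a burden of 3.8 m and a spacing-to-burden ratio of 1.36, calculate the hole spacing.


Spacing = burden * ratio
= 3.8 * 1.36
= 5.168 m

5.168 m


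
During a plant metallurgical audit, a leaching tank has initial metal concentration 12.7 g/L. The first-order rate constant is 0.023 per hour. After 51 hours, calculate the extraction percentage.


Compute the exponent:
-k * t = -0.023 * 51 = -1.173
Remaining concentration:
C = 12.7 * exp(-1.173)
= 12.7 * 0.3094372357
= 3.929852893 g/L
Extracted = 12.7 - 3.929852893 = 8.770147107 g/L
Extraction % = 8.770147107 / 12.7 * 100
= 69.0563%

69.0563%


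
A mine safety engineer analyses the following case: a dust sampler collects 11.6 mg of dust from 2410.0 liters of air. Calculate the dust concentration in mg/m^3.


Convert liters to m^3: 1 m^3 = 1000 L
Concentration = mass / volume * 1000
= 11.6 / 2410.0 * 1000
= 0.004813278008 * 1000
= 4.8133 mg/m^3

4.8133 mg/m^3


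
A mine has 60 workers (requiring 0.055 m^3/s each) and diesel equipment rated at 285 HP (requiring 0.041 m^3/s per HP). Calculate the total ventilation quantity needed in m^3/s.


14.985 m^3/s

Airflow for workers:
Q_people = 60 * 0.055 = 3.3 m^3/s
Airflow for diesel equipment:
Q_diesel = 285 * 0.041 = 11.685 m^3/s
Total ventilation:
Q_total = 3.3 + 11.685
= 14.985 m^3/s


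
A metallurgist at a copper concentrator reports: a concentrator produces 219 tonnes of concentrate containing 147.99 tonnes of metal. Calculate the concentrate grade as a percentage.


Grade = (metal in concentrate / concentrate mass) * 100
= (147.99 / 219) * 100
= 0.6757534247 * 100
= 67.5753%

67.5753%


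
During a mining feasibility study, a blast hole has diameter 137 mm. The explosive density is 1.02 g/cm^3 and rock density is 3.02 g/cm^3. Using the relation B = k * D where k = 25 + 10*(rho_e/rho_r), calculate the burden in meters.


3.8877 m

First, compute k:
rho_e / rho_r = 1.02 / 3.02 = 0.3377483444
k = 25 + 10 * 0.3377483444 = 28.37748344
Then, compute burden:
B = k * D / 1000 = 28.37748344 * 137 / 1000
= 3887.715232 / 1000
= 3.8877 m


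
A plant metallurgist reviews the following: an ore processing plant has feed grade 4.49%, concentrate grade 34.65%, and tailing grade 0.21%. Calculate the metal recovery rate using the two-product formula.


95.9042%

Using the two-product formula:
R = 100 * c * (f - t) / (f * (c - t))
Numerator = 100 * 34.65 * (4.49 - 0.21)
= 100 * 34.65 * 4.28
= 14830.2
Denominator = 4.49 * (34.65 - 0.21)
= 4.49 * 34.44
= 154.6356
R = 14830.2 / 154.6356
= 95.9042%


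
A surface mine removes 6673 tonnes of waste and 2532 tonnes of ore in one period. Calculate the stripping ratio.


2.6355

Stripping ratio = waste tonnage / ore tonnage
= 6673 / 2532
= 2.6355


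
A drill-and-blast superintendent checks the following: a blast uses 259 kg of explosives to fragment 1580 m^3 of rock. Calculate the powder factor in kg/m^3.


0.1639 kg/m^3

Powder factor = explosive mass / rock volume
= 259 / 1580
= 0.1639 kg/m^3


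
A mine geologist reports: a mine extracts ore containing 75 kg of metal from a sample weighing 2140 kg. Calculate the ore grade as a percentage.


Ore grade = (metal mass / ore mass) * 100
= (75 / 2140) * 100
= 0.03504672897 * 100
= 3.5047%

3.5047%


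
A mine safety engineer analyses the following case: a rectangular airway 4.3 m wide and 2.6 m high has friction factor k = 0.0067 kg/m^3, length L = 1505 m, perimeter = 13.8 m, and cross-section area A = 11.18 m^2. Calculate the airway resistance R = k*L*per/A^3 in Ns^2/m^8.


0.0996 Ns^2/m^8

Compute the numerator:
k * L * per = 0.0067 * 1505 * 13.8
= 139.1523
Compute the denominator:
A^3 = 11.18^3 = 1397.415032
Resistance:
R = 139.1523 / 1397.415032
= 0.0996 Ns^2/m^8


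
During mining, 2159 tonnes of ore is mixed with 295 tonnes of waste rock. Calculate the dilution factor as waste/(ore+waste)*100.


12.0212%

Total material = ore + waste
= 2159 + 295 = 2454 tonnes
Dilution = waste / total * 100
= 295 / 2454 * 100
= 0.1202118989 * 100
= 12.0212%


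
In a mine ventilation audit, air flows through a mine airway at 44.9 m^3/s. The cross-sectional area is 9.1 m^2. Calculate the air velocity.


4.9341 m/s

Velocity = flow rate / cross-sectional area
= 44.9 / 9.1
= 4.9341 m/s


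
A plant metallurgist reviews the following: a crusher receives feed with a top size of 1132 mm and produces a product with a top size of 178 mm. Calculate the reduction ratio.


Reduction ratio = feed size / product size
= 1132 / 178
= 6.3596

6.3596


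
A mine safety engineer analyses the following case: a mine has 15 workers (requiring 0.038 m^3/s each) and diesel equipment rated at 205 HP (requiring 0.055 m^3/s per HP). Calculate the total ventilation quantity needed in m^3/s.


11.845 m^3/s

Airflow for workers:
Q_people = 15 * 0.038 = 0.57 m^3/s
Airflow for diesel equipment:
Q_diesel = 205 * 0.055 = 11.275 m^3/s
Total ventilation:
Q_total = 0.57 + 11.275
= 11.845 m^3/s


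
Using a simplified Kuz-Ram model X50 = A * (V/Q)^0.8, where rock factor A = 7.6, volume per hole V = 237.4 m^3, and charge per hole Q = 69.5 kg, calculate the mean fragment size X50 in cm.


20.3053 cm

Compute V/Q:
V/Q = 237.4 / 69.5 = 3.415827338
Raise to the power 0.8:
(V/Q)^0.8 = 3.415827338^0.8 = 2.671755598
Multiply by A:
X50 = 7.6 * 2.671755598
= 20.3053 cm


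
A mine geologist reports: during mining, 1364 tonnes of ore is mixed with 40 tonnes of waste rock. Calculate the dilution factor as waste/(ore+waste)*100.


2.849%

Total material = ore + waste
= 1364 + 40 = 1404 tonnes
Dilution = waste / total * 100
= 40 / 1404 * 100
= 0.02849002849 * 100
= 2.849%


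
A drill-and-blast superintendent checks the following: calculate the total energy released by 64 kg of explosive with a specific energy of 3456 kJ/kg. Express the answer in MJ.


221.184 MJ

Energy = mass * specific_energy / 1000
= 64 * 3456 / 1000
= 221184 / 1000
= 221.184 MJ


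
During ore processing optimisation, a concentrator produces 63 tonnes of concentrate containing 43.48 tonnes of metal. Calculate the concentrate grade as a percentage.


69.0159%

Grade = (metal in concentrate / concentrate mass) * 100
= (43.48 / 63) * 100
= 0.6901587302 * 100
= 69.0159%


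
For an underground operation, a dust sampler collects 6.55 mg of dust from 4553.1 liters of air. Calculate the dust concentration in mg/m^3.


1.4386 mg/m^3

Convert liters to m^3: 1 m^3 = 1000 L
Concentration = mass / volume * 1000
= 6.55 / 4553.1 * 1000
= 0.001438580308 * 1000
= 1.4386 mg/m^3


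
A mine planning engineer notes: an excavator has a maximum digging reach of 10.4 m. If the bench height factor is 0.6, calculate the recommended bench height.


Bench height = reach * factor
= 10.4 * 0.6
= 6.24 m

6.24 m


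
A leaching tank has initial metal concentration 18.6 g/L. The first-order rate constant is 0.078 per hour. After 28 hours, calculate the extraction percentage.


Compute the exponent:
-k * t = -0.078 * 28 = -2.184
Remaining concentration:
C = 18.6 * exp(-2.184)
= 18.6 * 0.1125902676
= 2.094178978 g/L
Extracted = 18.6 - 2.094178978 = 16.50582102 g/L
Extraction % = 16.50582102 / 18.6 * 100
= 88.741%

88.741%


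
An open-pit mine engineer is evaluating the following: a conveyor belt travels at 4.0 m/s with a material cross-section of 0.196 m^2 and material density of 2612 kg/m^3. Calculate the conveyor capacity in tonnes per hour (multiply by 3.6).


Volumetric flow = speed * area
= 4.0 * 0.196 = 0.784 m^3/s
Mass flow = volumetric * density
= 0.784 * 2612 = 2047.808 kg/s
Convert to t/h: multiply by 3.6
Capacity = 2047.808 * 3.6
= 7372.1088 t/h

7372.1088 t/h


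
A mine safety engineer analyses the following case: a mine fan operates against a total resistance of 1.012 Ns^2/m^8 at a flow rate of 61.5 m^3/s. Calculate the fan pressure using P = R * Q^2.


Compute Q^2:
Q^2 = 61.5^2 = 3782.25
Compute pressure:
P = R * Q^2 = 1.012 * 3782.25
= 3827.637 Pa

3827.637 Pa
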